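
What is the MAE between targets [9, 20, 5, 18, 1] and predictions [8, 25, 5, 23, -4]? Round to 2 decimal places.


Absolute errors: [1, 5, 0, 5, 5]
Sum of absolute errors = 16
MAE = 16 / 5 = 3.20

3.20


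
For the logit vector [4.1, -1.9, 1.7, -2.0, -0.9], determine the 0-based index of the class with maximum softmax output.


Softmax is a monotonic transformation, so it preserves the argmax.
We need to find the index of the maximum logit.
Index 0: 4.1
Index 1: -1.9
Index 2: 1.7
Index 3: -2.0
Index 4: -0.9
Maximum logit = 4.1 at index 0

0


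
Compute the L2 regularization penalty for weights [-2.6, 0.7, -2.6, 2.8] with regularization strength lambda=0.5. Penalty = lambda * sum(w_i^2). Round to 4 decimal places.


Squaring each weight:
(-2.6)^2 = 6.76
0.7^2 = 0.49
(-2.6)^2 = 6.76
2.8^2 = 7.84
Sum of squares = 21.85
Penalty = 0.5 * 21.85 = 10.9250

10.9250


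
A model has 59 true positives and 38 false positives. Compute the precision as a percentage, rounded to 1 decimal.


Precision = TP / (TP + FP) * 100
= 59 / (59 + 38)
= 59 / 97
= 0.6082
= 60.8%

60.8


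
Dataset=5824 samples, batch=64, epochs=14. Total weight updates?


Iterations per epoch = 5824 / 64 = 91
Total updates = iterations_per_epoch * epochs
= 91 * 14
= 1274

1274


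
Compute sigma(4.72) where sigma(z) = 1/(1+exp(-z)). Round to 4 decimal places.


sigmoid(z) = 1 / (1 + exp(-z))
exp(-(4.72)) = exp(-4.72) = 0.0089
1 + 0.0089 = 1.0089
1 / 1.0089 = 0.9912

0.9912


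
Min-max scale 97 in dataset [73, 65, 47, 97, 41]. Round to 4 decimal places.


Min = 41, Max = 97
Range = 97 - 41 = 56
Scaled = (x - min) / (max - min)
= (97 - 41) / 56
= 56 / 56
= 1.0000

1.0000


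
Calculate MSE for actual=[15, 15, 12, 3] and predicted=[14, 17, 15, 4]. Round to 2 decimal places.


Differences: [1, -2, -3, -1]
Squared errors: [1, 4, 9, 1]
Sum of squared errors = 15
MSE = 15 / 4 = 3.75

3.75


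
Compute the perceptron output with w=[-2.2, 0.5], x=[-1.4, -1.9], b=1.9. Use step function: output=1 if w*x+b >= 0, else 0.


z = w . x + b
= -2.2*-1.4 + 0.5*-1.9 + 1.9
= 3.08 + -0.95 + 1.9
= 2.13 + 1.9
= 4.03
Since z = 4.03 >= 0, output = 1

1


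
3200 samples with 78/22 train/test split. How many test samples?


Train samples = 3200 * 78% = 2496
Test samples = 3200 - 2496
= 704

704


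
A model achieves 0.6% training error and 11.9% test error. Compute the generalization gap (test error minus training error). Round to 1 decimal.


Generalization gap = test_error - train_error
= 11.9 - 0.6
= 11.3%
A large gap suggests overfitting.

11.3


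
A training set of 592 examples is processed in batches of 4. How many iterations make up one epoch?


Iterations per epoch = dataset_size / batch_size
= 592 / 4
= 148

148


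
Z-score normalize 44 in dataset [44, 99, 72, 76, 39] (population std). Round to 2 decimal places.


Mean = (44 + 99 + 72 + 76 + 39) / 5 = 66.0
Variance = sum((x_i - mean)^2) / n = 487.6
Std = sqrt(487.6) = 22.0817
Z = (x - mean) / std
= (44 - 66.0) / 22.0817
= -22.0 / 22.0817
= -1.00

-1.00


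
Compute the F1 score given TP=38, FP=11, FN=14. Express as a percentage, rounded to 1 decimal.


Precision = TP / (TP + FP) = 38 / 49 = 0.7755
Recall = TP / (TP + FN) = 38 / 52 = 0.7308
F1 = 2 * P * R / (P + R)
= 2 * 0.7755 * 0.7308 / (0.7755 + 0.7308)
= 1.1334 / 1.5063
= 0.7525
As percentage: 75.2%

75.2


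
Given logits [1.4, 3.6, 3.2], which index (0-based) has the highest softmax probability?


Softmax is a monotonic transformation, so it preserves the argmax.
We need to find the index of the maximum logit.
Index 0: 1.4
Index 1: 3.6
Index 2: 3.2
Maximum logit = 3.6 at index 1

1


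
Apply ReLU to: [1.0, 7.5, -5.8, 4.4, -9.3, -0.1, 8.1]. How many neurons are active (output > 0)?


ReLU(x) = max(0, x) for each element:
ReLU(1.0) = 1.0
ReLU(7.5) = 7.5
ReLU(-5.8) = 0
ReLU(4.4) = 4.4
ReLU(-9.3) = 0
ReLU(-0.1) = 0
ReLU(8.1) = 8.1
Active neurons (>0): 4

4


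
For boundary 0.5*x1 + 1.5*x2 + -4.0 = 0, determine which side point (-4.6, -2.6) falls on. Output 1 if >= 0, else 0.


Compute 0.5 * -4.6 + 1.5 * -2.6 + -4.0
= -2.3 + -3.9 + -4.0
= -10.2
Since -10.2 < 0, the point is on the negative side.

0


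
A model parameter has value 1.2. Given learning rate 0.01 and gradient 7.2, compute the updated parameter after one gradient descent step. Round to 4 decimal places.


w_new = w_old - lr * gradient
= 1.2 - 0.01 * 7.2
= 1.2 - (0.072)
= 1.1280

1.1280


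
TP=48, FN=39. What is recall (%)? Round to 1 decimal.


Recall = TP / (TP + FN) * 100
= 48 / (48 + 39)
= 48 / 87
= 0.5517
= 55.2%

55.2


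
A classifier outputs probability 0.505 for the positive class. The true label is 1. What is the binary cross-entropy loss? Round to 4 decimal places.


For y=1: Loss = -log(p)
= -log(0.505)
= -(-0.6832)
= 0.6832

0.6832


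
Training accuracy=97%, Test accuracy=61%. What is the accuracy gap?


Gap = train_accuracy - test_accuracy
= 97 - 61
= 36%
This large gap strongly indicates overfitting.

36


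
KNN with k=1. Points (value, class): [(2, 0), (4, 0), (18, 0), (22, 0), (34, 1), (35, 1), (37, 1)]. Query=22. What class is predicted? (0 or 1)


Distances from query 22:
Point 22 (class 0): distance = 0
K=1 nearest neighbors: classes = [0]
Votes for class 1: 0 / 1
Majority vote => class 0

0


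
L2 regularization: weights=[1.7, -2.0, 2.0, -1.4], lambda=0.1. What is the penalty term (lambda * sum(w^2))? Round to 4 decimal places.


Squaring each weight:
1.7^2 = 2.89
(-2.0)^2 = 4.0
2.0^2 = 4.0
(-1.4)^2 = 1.96
Sum of squares = 12.85
Penalty = 0.1 * 12.85 = 1.2850

1.2850


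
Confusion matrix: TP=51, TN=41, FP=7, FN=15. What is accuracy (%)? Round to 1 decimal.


Accuracy = (TP + TN) / (TP + TN + FP + FN) * 100
= (51 + 41) / (51 + 41 + 7 + 15)
= 92 / 114
= 0.807
= 80.7%

80.7


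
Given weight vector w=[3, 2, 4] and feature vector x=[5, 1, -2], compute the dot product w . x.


Element-wise products:
3 * 5 = 15
2 * 1 = 2
4 * -2 = -8
Sum = 15 + 2 + -8
= 9

9


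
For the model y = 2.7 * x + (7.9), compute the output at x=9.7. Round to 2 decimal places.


y = 2.7 * 9.7 + (7.9)
= 26.19 + (7.9)
= 34.09

34.09


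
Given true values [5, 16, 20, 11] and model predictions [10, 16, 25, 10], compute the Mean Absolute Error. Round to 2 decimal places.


Absolute errors: [5, 0, 5, 1]
Sum of absolute errors = 11
MAE = 11 / 4 = 2.75

2.75


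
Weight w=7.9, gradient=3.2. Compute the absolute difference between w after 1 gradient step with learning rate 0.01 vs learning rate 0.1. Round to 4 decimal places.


With lr=0.01: w_new = 7.9 - 0.01 * 3.2 = 7.868
With lr=0.1: w_new = 7.9 - 0.1 * 3.2 = 7.58
Absolute difference = |7.868 - 7.58|
= 0.2880

0.2880


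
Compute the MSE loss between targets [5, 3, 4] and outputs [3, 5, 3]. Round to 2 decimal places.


Differences: [2, -2, 1]
Squared errors: [4, 4, 1]
Sum of squared errors = 9
MSE = 9 / 3 = 3.00

3.00


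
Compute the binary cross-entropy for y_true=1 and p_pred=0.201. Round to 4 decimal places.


For y=1: Loss = -log(p)
= -log(0.201)
= -(-1.6045)
= 1.6045

1.6045


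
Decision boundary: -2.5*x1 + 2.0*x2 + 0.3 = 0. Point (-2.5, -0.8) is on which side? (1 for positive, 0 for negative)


Compute -2.5 * -2.5 + 2.0 * -0.8 + 0.3
= 6.25 + -1.6 + 0.3
= 4.95
Since 4.95 >= 0, the point is on the positive side.

1


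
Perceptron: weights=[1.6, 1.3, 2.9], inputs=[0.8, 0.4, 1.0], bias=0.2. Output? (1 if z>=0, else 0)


z = w . x + b
= 1.6*0.8 + 1.3*0.4 + 2.9*1.0 + 0.2
= 1.28 + 0.52 + 2.9 + 0.2
= 4.7 + 0.2
= 4.9
Since z = 4.9 >= 0, output = 1

1


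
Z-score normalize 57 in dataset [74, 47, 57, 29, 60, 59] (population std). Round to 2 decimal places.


Mean = (74 + 47 + 57 + 29 + 60 + 59) / 6 = 54.3333
Variance = sum((x_i - mean)^2) / n = 190.5556
Std = sqrt(190.5556) = 13.8042
Z = (x - mean) / std
= (57 - 54.3333) / 13.8042
= 2.6667 / 13.8042
= 0.19

0.19


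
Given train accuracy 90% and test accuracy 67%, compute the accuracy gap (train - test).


Gap = train_accuracy - test_accuracy
= 90 - 67
= 23%
This large gap strongly indicates overfitting.

23


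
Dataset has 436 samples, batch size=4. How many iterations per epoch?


Iterations per epoch = dataset_size / batch_size
= 436 / 4
= 109

109


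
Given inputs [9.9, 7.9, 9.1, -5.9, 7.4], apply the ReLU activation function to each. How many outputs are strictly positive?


ReLU(x) = max(0, x) for each element:
ReLU(9.9) = 9.9
ReLU(7.9) = 7.9
ReLU(9.1) = 9.1
ReLU(-5.9) = 0
ReLU(7.4) = 7.4
Active neurons (>0): 4

4


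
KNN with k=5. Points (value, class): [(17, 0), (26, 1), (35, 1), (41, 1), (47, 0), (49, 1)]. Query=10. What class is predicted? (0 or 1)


Distances from query 10:
Point 17 (class 0): distance = 7
Point 26 (class 1): distance = 16
Point 35 (class 1): distance = 25
Point 41 (class 1): distance = 31
Point 47 (class 0): distance = 37
K=5 nearest neighbors: classes = [0, 1, 1, 1, 0]
Votes for class 1: 3 / 5
Majority vote => class 1

1


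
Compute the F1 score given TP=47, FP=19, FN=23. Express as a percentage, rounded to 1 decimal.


Precision = TP / (TP + FP) = 47 / 66 = 0.7121
Recall = TP / (TP + FN) = 47 / 70 = 0.6714
F1 = 2 * P * R / (P + R)
= 2 * 0.7121 * 0.6714 / (0.7121 + 0.6714)
= 0.9563 / 1.3835
= 0.6912
As percentage: 69.1%

69.1


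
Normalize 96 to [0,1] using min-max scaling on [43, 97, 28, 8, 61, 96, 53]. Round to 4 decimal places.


Min = 8, Max = 97
Range = 97 - 8 = 89
Scaled = (x - min) / (max - min)
= (96 - 8) / 89
= 88 / 89
= 0.9888

0.9888


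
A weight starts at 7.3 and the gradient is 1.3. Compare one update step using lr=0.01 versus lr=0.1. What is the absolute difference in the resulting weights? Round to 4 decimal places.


With lr=0.01: w_new = 7.3 - 0.01 * 1.3 = 7.287
With lr=0.1: w_new = 7.3 - 0.1 * 1.3 = 7.17
Absolute difference = |7.287 - 7.17|
= 0.1170

0.1170


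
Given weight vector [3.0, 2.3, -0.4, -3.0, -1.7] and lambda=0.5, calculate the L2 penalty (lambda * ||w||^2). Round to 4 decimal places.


Squaring each weight:
3.0^2 = 9.0
2.3^2 = 5.29
(-0.4)^2 = 0.16
(-3.0)^2 = 9.0
(-1.7)^2 = 2.89
Sum of squares = 26.34
Penalty = 0.5 * 26.34 = 13.1700

13.1700


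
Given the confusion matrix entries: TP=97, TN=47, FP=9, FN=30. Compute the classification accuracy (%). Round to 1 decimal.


Accuracy = (TP + TN) / (TP + TN + FP + FN) * 100
= (97 + 47) / (97 + 47 + 9 + 30)
= 144 / 183
= 0.7869
= 78.7%

78.7


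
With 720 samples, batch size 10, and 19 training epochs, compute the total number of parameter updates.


Iterations per epoch = 720 / 10 = 72
Total updates = iterations_per_epoch * epochs
= 72 * 19
= 1368

1368


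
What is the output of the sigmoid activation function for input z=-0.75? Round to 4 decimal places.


sigmoid(z) = 1 / (1 + exp(-z))
exp(-(-0.75)) = exp(0.75) = 2.117
1 + 2.117 = 3.117
1 / 3.117 = 0.3208

0.3208


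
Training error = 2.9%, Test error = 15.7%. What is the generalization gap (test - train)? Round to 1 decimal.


Generalization gap = test_error - train_error
= 15.7 - 2.9
= 12.8%
A large gap suggests overfitting.

12.8


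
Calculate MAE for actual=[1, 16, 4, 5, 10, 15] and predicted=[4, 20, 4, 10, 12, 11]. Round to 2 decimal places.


Absolute errors: [3, 4, 0, 5, 2, 4]
Sum of absolute errors = 18
MAE = 18 / 6 = 3.00

3.00


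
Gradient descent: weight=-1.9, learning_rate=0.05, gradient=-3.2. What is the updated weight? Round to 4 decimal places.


w_new = w_old - lr * gradient
= -1.9 - 0.05 * -3.2
= -1.9 - (-0.16)
= -1.7400

-1.7400


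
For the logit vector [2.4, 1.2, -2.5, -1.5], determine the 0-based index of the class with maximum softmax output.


Softmax is a monotonic transformation, so it preserves the argmax.
We need to find the index of the maximum logit.
Index 0: 2.4
Index 1: 1.2
Index 2: -2.5
Index 3: -1.5
Maximum logit = 2.4 at index 0

0


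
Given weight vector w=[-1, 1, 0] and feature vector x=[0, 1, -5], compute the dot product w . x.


Element-wise products:
-1 * 0 = 0
1 * 1 = 1
0 * -5 = 0
Sum = 0 + 1 + 0
= 1

1


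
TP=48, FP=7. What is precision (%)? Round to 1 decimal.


Precision = TP / (TP + FP) * 100
= 48 / (48 + 7)
= 48 / 55
= 0.8727
= 87.3%

87.3


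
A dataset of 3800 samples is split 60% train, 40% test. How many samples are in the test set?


Train samples = 3800 * 60% = 2280
Test samples = 3800 - 2280
= 1520

1520


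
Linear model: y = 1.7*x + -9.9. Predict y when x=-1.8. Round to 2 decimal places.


y = 1.7 * -1.8 + (-9.9)
= -3.06 + (-9.9)
= -12.96

-12.96


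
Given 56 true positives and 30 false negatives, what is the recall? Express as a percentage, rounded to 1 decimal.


Recall = TP / (TP + FN) * 100
= 56 / (56 + 30)
= 56 / 86
= 0.6512
= 65.1%

65.1


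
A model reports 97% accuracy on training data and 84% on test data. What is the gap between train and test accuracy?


Gap = train_accuracy - test_accuracy
= 97 - 84
= 13%
This gap suggests the model is overfitting.

13


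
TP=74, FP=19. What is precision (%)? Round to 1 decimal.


Precision = TP / (TP + FP) * 100
= 74 / (74 + 19)
= 74 / 93
= 0.7957
= 79.6%

79.6


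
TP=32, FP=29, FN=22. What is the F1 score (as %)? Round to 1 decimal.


Precision = TP / (TP + FP) = 32 / 61 = 0.5246
Recall = TP / (TP + FN) = 32 / 54 = 0.5926
F1 = 2 * P * R / (P + R)
= 2 * 0.5246 * 0.5926 / (0.5246 + 0.5926)
= 0.6217 / 1.1172
= 0.5565
As percentage: 55.7%

55.7


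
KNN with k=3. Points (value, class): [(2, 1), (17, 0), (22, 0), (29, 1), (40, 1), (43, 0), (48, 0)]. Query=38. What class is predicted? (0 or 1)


Distances from query 38:
Point 40 (class 1): distance = 2
Point 43 (class 0): distance = 5
Point 29 (class 1): distance = 9
K=3 nearest neighbors: classes = [1, 0, 1]
Votes for class 1: 2 / 3
Majority vote => class 1

1


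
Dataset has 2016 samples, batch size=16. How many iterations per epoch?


Iterations per epoch = dataset_size / batch_size
= 2016 / 16
= 126

126


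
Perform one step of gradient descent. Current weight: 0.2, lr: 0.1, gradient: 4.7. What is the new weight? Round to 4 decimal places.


w_new = w_old - lr * gradient
= 0.2 - 0.1 * 4.7
= 0.2 - (0.47)
= -0.2700

-0.2700


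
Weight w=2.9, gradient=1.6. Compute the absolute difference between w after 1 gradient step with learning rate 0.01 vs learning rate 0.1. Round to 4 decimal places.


With lr=0.01: w_new = 2.9 - 0.01 * 1.6 = 2.884
With lr=0.1: w_new = 2.9 - 0.1 * 1.6 = 2.74
Absolute difference = |2.884 - 2.74|
= 0.1440

0.1440


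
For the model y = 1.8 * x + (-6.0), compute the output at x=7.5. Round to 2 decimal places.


y = 1.8 * 7.5 + (-6.0)
= 13.5 + (-6.0)
= 7.50

7.50


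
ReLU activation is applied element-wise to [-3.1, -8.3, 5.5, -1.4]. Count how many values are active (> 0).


ReLU(x) = max(0, x) for each element:
ReLU(-3.1) = 0
ReLU(-8.3) = 0
ReLU(5.5) = 5.5
ReLU(-1.4) = 0
Active neurons (>0): 1

1


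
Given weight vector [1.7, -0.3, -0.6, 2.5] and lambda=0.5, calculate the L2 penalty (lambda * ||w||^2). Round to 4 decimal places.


Squaring each weight:
1.7^2 = 2.89
(-0.3)^2 = 0.09
(-0.6)^2 = 0.36
2.5^2 = 6.25
Sum of squares = 9.59
Penalty = 0.5 * 9.59 = 4.7950

4.7950


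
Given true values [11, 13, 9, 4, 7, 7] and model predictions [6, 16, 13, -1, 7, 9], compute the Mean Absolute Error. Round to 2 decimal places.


Absolute errors: [5, 3, 4, 5, 0, 2]
Sum of absolute errors = 19
MAE = 19 / 6 = 3.17

3.17


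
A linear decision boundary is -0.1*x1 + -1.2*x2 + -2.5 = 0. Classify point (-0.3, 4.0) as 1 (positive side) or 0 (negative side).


Compute -0.1 * -0.3 + -1.2 * 4.0 + -2.5
= 0.03 + -4.8 + -2.5
= -7.27
Since -7.27 < 0, the point is on the negative side.

0


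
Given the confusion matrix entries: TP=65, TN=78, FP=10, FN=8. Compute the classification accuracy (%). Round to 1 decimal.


Accuracy = (TP + TN) / (TP + TN + FP + FN) * 100
= (65 + 78) / (65 + 78 + 10 + 8)
= 143 / 161
= 0.8882
= 88.8%

88.8


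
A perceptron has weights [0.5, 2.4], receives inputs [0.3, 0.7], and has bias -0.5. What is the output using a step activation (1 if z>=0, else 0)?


z = w . x + b
= 0.5*0.3 + 2.4*0.7 + -0.5
= 0.15 + 1.68 + -0.5
= 1.83 + -0.5
= 1.33
Since z = 1.33 >= 0, output = 1

1


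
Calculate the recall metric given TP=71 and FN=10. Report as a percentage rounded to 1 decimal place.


Recall = TP / (TP + FN) * 100
= 71 / (71 + 10)
= 71 / 81
= 0.8765
= 87.7%

87.7


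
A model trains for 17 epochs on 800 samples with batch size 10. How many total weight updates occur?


Iterations per epoch = 800 / 10 = 80
Total updates = iterations_per_epoch * epochs
= 80 * 17
= 1360

1360


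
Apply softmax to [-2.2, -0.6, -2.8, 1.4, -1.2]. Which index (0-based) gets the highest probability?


Softmax is a monotonic transformation, so it preserves the argmax.
We need to find the index of the maximum logit.
Index 0: -2.2
Index 1: -0.6
Index 2: -2.8
Index 3: 1.4
Index 4: -1.2
Maximum logit = 1.4 at index 3

3


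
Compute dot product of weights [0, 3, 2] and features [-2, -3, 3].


Element-wise products:
0 * -2 = 0
3 * -3 = -9
2 * 3 = 6
Sum = 0 + -9 + 6
= -3

-3


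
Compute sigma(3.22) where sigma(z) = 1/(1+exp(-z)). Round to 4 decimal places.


sigmoid(z) = 1 / (1 + exp(-z))
exp(-(3.22)) = exp(-3.22) = 0.04
1 + 0.04 = 1.04
1 / 1.04 = 0.9616

0.9616


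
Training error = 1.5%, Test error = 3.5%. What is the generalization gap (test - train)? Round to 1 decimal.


Generalization gap = test_error - train_error
= 3.5 - 1.5
= 2.0%
A moderate gap.

2.0


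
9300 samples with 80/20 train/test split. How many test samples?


Train samples = 9300 * 80% = 7440
Test samples = 9300 - 7440
= 1860

1860


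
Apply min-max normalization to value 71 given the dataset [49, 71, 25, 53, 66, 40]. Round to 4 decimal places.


Min = 25, Max = 71
Range = 71 - 25 = 46
Scaled = (x - min) / (max - min)
= (71 - 25) / 46
= 46 / 46
= 1.0000

1.0000


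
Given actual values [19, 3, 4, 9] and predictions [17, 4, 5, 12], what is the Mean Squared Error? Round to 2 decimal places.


Differences: [2, -1, -1, -3]
Squared errors: [4, 1, 1, 9]
Sum of squared errors = 15
MSE = 15 / 4 = 3.75

3.75


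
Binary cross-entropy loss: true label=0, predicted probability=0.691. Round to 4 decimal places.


For y=0: Loss = -log(1-p)
= -log(1 - 0.691)
= -log(0.309)
= -(-1.1744)
= 1.1744

1.1744


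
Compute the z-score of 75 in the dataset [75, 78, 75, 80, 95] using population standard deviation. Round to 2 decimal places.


Mean = (75 + 78 + 75 + 80 + 95) / 5 = 80.6
Variance = sum((x_i - mean)^2) / n = 55.44
Std = sqrt(55.44) = 7.4458
Z = (x - mean) / std
= (75 - 80.6) / 7.4458
= -5.6 / 7.4458
= -0.75

-0.75


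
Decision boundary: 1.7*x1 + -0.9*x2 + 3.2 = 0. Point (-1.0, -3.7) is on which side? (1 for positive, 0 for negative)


Compute 1.7 * -1.0 + -0.9 * -3.7 + 3.2
= -1.7 + 3.33 + 3.2
= 4.83
Since 4.83 >= 0, the point is on the positive side.

1


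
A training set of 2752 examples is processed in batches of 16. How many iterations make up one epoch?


Iterations per epoch = dataset_size / batch_size
= 2752 / 16
= 172

172


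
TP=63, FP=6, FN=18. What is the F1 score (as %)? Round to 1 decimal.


Precision = TP / (TP + FP) = 63 / 69 = 0.913
Recall = TP / (TP + FN) = 63 / 81 = 0.7778
F1 = 2 * P * R / (P + R)
= 2 * 0.913 * 0.7778 / (0.913 + 0.7778)
= 1.4203 / 1.6908
= 0.84
As percentage: 84.0%

84.0


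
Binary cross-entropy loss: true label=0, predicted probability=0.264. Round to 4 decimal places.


For y=0: Loss = -log(1-p)
= -log(1 - 0.264)
= -log(0.736)
= -(-0.3065)
= 0.3065

0.3065


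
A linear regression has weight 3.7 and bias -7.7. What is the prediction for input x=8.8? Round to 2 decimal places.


y = 3.7 * 8.8 + (-7.7)
= 32.56 + (-7.7)
= 24.86

24.86


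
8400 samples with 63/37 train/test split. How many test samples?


Train samples = 8400 * 63% = 5292
Test samples = 8400 - 5292
= 3108

3108


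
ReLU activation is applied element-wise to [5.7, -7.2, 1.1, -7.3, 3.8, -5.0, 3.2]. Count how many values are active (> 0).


ReLU(x) = max(0, x) for each element:
ReLU(5.7) = 5.7
ReLU(-7.2) = 0
ReLU(1.1) = 1.1
ReLU(-7.3) = 0
ReLU(3.8) = 3.8
ReLU(-5.0) = 0
ReLU(3.2) = 3.2
Active neurons (>0): 4

4


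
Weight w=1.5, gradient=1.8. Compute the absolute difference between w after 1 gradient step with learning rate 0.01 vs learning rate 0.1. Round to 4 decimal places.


With lr=0.01: w_new = 1.5 - 0.01 * 1.8 = 1.482
With lr=0.1: w_new = 1.5 - 0.1 * 1.8 = 1.32
Absolute difference = |1.482 - 1.32|
= 0.1620

0.1620


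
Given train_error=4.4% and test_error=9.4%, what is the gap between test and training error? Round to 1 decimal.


Generalization gap = test_error - train_error
= 9.4 - 4.4
= 5.0%
A moderate gap.

5.0


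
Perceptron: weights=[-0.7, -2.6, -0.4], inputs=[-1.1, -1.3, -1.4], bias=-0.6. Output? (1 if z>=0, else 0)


z = w . x + b
= -0.7*-1.1 + -2.6*-1.3 + -0.4*-1.4 + -0.6
= 0.77 + 3.38 + 0.56 + -0.6
= 4.71 + -0.6
= 4.11
Since z = 4.11 >= 0, output = 1

1


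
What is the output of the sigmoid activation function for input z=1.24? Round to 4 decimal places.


sigmoid(z) = 1 / (1 + exp(-z))
exp(-(1.24)) = exp(-1.24) = 0.2894
1 + 0.2894 = 1.2894
1 / 1.2894 = 0.7756

0.7756


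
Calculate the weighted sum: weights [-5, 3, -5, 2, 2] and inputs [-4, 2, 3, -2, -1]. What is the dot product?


Element-wise products:
-5 * -4 = 20
3 * 2 = 6
-5 * 3 = -15
2 * -2 = -4
2 * -1 = -2
Sum = 20 + 6 + -15 + -4 + -2
= 5

5


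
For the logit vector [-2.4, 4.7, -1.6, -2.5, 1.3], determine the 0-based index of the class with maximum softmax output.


Softmax is a monotonic transformation, so it preserves the argmax.
We need to find the index of the maximum logit.
Index 0: -2.4
Index 1: 4.7
Index 2: -1.6
Index 3: -2.5
Index 4: 1.3
Maximum logit = 4.7 at index 1

1


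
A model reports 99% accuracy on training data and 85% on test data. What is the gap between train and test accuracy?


Gap = train_accuracy - test_accuracy
= 99 - 85
= 14%
This gap suggests the model is overfitting.

14


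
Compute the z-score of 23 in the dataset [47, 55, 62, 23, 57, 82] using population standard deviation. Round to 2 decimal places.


Mean = (47 + 55 + 62 + 23 + 57 + 82) / 6 = 54.3333
Variance = sum((x_i - mean)^2) / n = 311.2222
Std = sqrt(311.2222) = 17.6415
Z = (x - mean) / std
= (23 - 54.3333) / 17.6415
= -31.3333 / 17.6415
= -1.78

-1.78


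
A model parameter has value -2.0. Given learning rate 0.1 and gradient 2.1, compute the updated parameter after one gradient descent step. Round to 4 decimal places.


w_new = w_old - lr * gradient
= -2.0 - 0.1 * 2.1
= -2.0 - (0.21)
= -2.2100

-2.2100


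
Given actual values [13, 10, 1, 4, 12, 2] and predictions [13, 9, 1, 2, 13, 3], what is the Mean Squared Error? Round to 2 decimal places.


Differences: [0, 1, 0, 2, -1, -1]
Squared errors: [0, 1, 0, 4, 1, 1]
Sum of squared errors = 7
MSE = 7 / 6 = 1.17

1.17


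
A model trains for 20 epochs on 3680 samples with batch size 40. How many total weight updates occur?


Iterations per epoch = 3680 / 40 = 92
Total updates = iterations_per_epoch * epochs
= 92 * 20
= 1840

1840


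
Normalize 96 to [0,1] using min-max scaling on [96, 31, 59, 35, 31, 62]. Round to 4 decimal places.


Min = 31, Max = 96
Range = 96 - 31 = 65
Scaled = (x - min) / (max - min)
= (96 - 31) / 65
= 65 / 65
= 1.0000

1.0000


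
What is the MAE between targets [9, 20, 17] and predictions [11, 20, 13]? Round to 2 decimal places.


Absolute errors: [2, 0, 4]
Sum of absolute errors = 6
MAE = 6 / 3 = 2.00

2.00


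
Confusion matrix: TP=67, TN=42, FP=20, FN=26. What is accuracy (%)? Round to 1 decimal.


Accuracy = (TP + TN) / (TP + TN + FP + FN) * 100
= (67 + 42) / (67 + 42 + 20 + 26)
= 109 / 155
= 0.7032
= 70.3%

70.3


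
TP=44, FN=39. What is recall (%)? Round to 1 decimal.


Recall = TP / (TP + FN) * 100
= 44 / (44 + 39)
= 44 / 83
= 0.5301
= 53.0%

53.0


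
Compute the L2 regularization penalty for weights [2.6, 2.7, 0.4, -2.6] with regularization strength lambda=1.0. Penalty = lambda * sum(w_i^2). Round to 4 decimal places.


Squaring each weight:
2.6^2 = 6.76
2.7^2 = 7.29
0.4^2 = 0.16
(-2.6)^2 = 6.76
Sum of squares = 20.97
Penalty = 1.0 * 20.97 = 20.9700

20.9700


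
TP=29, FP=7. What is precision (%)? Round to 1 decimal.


Precision = TP / (TP + FP) * 100
= 29 / (29 + 7)
= 29 / 36
= 0.8056
= 80.6%

80.6


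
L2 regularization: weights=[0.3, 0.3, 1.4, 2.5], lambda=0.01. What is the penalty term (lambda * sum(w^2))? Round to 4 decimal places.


Squaring each weight:
0.3^2 = 0.09
0.3^2 = 0.09
1.4^2 = 1.96
2.5^2 = 6.25
Sum of squares = 8.39
Penalty = 0.01 * 8.39 = 0.0839

0.0839


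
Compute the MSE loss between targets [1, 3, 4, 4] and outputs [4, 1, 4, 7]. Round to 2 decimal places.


Differences: [-3, 2, 0, -3]
Squared errors: [9, 4, 0, 9]
Sum of squared errors = 22
MSE = 22 / 4 = 5.50

5.50


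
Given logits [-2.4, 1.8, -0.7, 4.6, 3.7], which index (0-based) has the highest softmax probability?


Softmax is a monotonic transformation, so it preserves the argmax.
We need to find the index of the maximum logit.
Index 0: -2.4
Index 1: 1.8
Index 2: -0.7
Index 3: 4.6
Index 4: 3.7
Maximum logit = 4.6 at index 3

3


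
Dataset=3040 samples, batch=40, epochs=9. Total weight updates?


Iterations per epoch = 3040 / 40 = 76
Total updates = iterations_per_epoch * epochs
= 76 * 9
= 684

684


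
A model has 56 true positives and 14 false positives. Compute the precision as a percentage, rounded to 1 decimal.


Precision = TP / (TP + FP) * 100
= 56 / (56 + 14)
= 56 / 70
= 0.8
= 80.0%

80.0


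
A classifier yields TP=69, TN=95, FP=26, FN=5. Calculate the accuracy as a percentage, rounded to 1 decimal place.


Accuracy = (TP + TN) / (TP + TN + FP + FN) * 100
= (69 + 95) / (69 + 95 + 26 + 5)
= 164 / 195
= 0.841
= 84.1%

84.1


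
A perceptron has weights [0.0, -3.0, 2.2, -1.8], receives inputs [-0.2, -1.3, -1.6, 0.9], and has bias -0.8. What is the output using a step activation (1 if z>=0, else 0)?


z = w . x + b
= 0.0*-0.2 + -3.0*-1.3 + 2.2*-1.6 + -1.8*0.9 + -0.8
= -0.0 + 3.9 + -3.52 + -1.62 + -0.8
= -1.24 + -0.8
= -2.04
Since z = -2.04 < 0, output = 0

0


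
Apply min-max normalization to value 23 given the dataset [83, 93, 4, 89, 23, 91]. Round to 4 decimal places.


Min = 4, Max = 93
Range = 93 - 4 = 89
Scaled = (x - min) / (max - min)
= (23 - 4) / 89
= 19 / 89
= 0.2135

0.2135


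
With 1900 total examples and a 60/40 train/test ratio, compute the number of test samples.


Train samples = 1900 * 60% = 1140
Test samples = 1900 - 1140
= 760

760


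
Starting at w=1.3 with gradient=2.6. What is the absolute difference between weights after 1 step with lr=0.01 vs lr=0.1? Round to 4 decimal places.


With lr=0.01: w_new = 1.3 - 0.01 * 2.6 = 1.274
With lr=0.1: w_new = 1.3 - 0.1 * 2.6 = 1.04
Absolute difference = |1.274 - 1.04|
= 0.2340

0.2340


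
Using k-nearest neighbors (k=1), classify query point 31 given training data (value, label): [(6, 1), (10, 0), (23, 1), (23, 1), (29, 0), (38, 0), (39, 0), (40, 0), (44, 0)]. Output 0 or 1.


Distances from query 31:
Point 29 (class 0): distance = 2
K=1 nearest neighbors: classes = [0]
Votes for class 1: 0 / 1
Majority vote => class 0

0


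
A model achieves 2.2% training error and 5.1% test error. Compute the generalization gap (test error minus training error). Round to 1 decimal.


Generalization gap = test_error - train_error
= 5.1 - 2.2
= 2.9%
A moderate gap.

2.9


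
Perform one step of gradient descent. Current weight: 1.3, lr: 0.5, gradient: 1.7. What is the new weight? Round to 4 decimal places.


w_new = w_old - lr * gradient
= 1.3 - 0.5 * 1.7
= 1.3 - (0.85)
= 0.4500

0.4500


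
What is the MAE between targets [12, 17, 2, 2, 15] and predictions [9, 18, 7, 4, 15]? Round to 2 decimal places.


Absolute errors: [3, 1, 5, 2, 0]
Sum of absolute errors = 11
MAE = 11 / 5 = 2.20

2.20


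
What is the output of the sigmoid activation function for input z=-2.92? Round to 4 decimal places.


sigmoid(z) = 1 / (1 + exp(-z))
exp(-(-2.92)) = exp(2.92) = 18.5413
1 + 18.5413 = 19.5413
1 / 19.5413 = 0.0512

0.0512


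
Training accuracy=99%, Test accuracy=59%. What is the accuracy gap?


Gap = train_accuracy - test_accuracy
= 99 - 59
= 40%
This large gap strongly indicates overfitting.

40


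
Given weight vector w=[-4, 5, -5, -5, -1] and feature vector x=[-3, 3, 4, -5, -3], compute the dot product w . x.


Element-wise products:
-4 * -3 = 12
5 * 3 = 15
-5 * 4 = -20
-5 * -5 = 25
-1 * -3 = 3
Sum = 12 + 15 + -20 + 25 + 3
= 35

35


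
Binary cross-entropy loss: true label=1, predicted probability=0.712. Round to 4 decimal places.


For y=1: Loss = -log(p)
= -log(0.712)
= -(-0.3397)
= 0.3397

0.3397


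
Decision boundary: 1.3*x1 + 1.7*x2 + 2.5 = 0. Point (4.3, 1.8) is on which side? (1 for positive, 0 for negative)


Compute 1.3 * 4.3 + 1.7 * 1.8 + 2.5
= 5.59 + 3.06 + 2.5
= 11.15
Since 11.15 >= 0, the point is on the positive side.

1


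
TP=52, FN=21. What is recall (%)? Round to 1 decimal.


Recall = TP / (TP + FN) * 100
= 52 / (52 + 21)
= 52 / 73
= 0.7123
= 71.2%

71.2


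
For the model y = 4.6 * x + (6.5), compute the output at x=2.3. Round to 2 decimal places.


y = 4.6 * 2.3 + (6.5)
= 10.58 + (6.5)
= 17.08

17.08


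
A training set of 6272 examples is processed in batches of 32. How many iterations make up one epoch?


Iterations per epoch = dataset_size / batch_size
= 6272 / 32
= 196

196


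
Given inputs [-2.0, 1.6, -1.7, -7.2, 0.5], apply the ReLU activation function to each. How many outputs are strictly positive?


ReLU(x) = max(0, x) for each element:
ReLU(-2.0) = 0
ReLU(1.6) = 1.6
ReLU(-1.7) = 0
ReLU(-7.2) = 0
ReLU(0.5) = 0.5
Active neurons (>0): 2

2


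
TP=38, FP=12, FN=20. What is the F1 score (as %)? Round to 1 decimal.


Precision = TP / (TP + FP) = 38 / 50 = 0.76
Recall = TP / (TP + FN) = 38 / 58 = 0.6552
F1 = 2 * P * R / (P + R)
= 2 * 0.76 * 0.6552 / (0.76 + 0.6552)
= 0.9959 / 1.4152
= 0.7037
As percentage: 70.4%

70.4


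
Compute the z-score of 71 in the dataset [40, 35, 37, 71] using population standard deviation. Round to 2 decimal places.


Mean = (40 + 35 + 37 + 71) / 4 = 45.75
Variance = sum((x_i - mean)^2) / n = 215.6875
Std = sqrt(215.6875) = 14.6863
Z = (x - mean) / std
= (71 - 45.75) / 14.6863
= 25.25 / 14.6863
= 1.72

1.72


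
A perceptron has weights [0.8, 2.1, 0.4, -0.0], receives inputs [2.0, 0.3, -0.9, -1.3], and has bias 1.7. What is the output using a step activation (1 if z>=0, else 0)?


z = w . x + b
= 0.8*2.0 + 2.1*0.3 + 0.4*-0.9 + -0.0*-1.3 + 1.7
= 1.6 + 0.63 + -0.36 + 0.0 + 1.7
= 1.87 + 1.7
= 3.57
Since z = 3.57 >= 0, output = 1

1


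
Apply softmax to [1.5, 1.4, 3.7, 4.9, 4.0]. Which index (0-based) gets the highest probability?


Softmax is a monotonic transformation, so it preserves the argmax.
We need to find the index of the maximum logit.
Index 0: 1.5
Index 1: 1.4
Index 2: 3.7
Index 3: 4.9
Index 4: 4.0
Maximum logit = 4.9 at index 3

3


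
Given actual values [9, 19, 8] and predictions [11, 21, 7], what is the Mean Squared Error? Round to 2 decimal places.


Differences: [-2, -2, 1]
Squared errors: [4, 4, 1]
Sum of squared errors = 9
MSE = 9 / 3 = 3.00

3.00


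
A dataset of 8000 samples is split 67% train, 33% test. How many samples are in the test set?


Train samples = 8000 * 67% = 5360
Test samples = 8000 - 5360
= 2640

2640


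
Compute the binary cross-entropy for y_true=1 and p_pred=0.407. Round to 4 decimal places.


For y=1: Loss = -log(p)
= -log(0.407)
= -(-0.8989)
= 0.8989

0.8989


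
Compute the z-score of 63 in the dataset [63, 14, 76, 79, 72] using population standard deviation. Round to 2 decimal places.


Mean = (63 + 14 + 76 + 79 + 72) / 5 = 60.8
Variance = sum((x_i - mean)^2) / n = 576.56
Std = sqrt(576.56) = 24.0117
Z = (x - mean) / std
= (63 - 60.8) / 24.0117
= 2.2 / 24.0117
= 0.09

0.09


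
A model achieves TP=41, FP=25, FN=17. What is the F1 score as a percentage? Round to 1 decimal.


Precision = TP / (TP + FP) = 41 / 66 = 0.6212
Recall = TP / (TP + FN) = 41 / 58 = 0.7069
F1 = 2 * P * R / (P + R)
= 2 * 0.6212 * 0.7069 / (0.6212 + 0.7069)
= 0.8783 / 1.3281
= 0.6613
As percentage: 66.1%

66.1


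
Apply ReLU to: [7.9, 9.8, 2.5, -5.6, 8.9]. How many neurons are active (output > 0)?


ReLU(x) = max(0, x) for each element:
ReLU(7.9) = 7.9
ReLU(9.8) = 9.8
ReLU(2.5) = 2.5
ReLU(-5.6) = 0
ReLU(8.9) = 8.9
Active neurons (>0): 4

4


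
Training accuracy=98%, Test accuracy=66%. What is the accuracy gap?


Gap = train_accuracy - test_accuracy
= 98 - 66
= 32%
This large gap strongly indicates overfitting.

32


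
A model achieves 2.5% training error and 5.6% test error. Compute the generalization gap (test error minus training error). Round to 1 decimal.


Generalization gap = test_error - train_error
= 5.6 - 2.5
= 3.1%
A moderate gap.

3.1


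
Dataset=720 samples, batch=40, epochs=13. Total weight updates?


Iterations per epoch = 720 / 40 = 18
Total updates = iterations_per_epoch * epochs
= 18 * 13
= 234

234


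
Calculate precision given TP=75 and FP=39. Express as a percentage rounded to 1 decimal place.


Precision = TP / (TP + FP) * 100
= 75 / (75 + 39)
= 75 / 114
= 0.6579
= 65.8%

65.8


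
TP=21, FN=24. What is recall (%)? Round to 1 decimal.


Recall = TP / (TP + FN) * 100
= 21 / (21 + 24)
= 21 / 45
= 0.4667
= 46.7%

46.7


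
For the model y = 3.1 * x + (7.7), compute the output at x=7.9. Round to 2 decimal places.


y = 3.1 * 7.9 + (7.7)
= 24.49 + (7.7)
= 32.19

32.19


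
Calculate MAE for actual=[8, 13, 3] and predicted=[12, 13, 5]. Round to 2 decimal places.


Absolute errors: [4, 0, 2]
Sum of absolute errors = 6
MAE = 6 / 3 = 2.00

2.00


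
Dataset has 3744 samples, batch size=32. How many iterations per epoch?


Iterations per epoch = dataset_size / batch_size
= 3744 / 32
= 117

117


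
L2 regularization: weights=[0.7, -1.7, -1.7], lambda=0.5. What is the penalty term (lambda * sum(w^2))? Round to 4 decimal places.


Squaring each weight:
0.7^2 = 0.49
(-1.7)^2 = 2.89
(-1.7)^2 = 2.89
Sum of squares = 6.27
Penalty = 0.5 * 6.27 = 3.1350

3.1350


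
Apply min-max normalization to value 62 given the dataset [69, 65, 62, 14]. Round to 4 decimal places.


Min = 14, Max = 69
Range = 69 - 14 = 55
Scaled = (x - min) / (max - min)
= (62 - 14) / 55
= 48 / 55
= 0.8727

0.8727


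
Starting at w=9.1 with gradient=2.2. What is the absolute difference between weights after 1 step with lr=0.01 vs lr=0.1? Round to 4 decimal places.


With lr=0.01: w_new = 9.1 - 0.01 * 2.2 = 9.078
With lr=0.1: w_new = 9.1 - 0.1 * 2.2 = 8.88
Absolute difference = |9.078 - 8.88|
= 0.1980

0.1980


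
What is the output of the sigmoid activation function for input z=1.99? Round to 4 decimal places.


sigmoid(z) = 1 / (1 + exp(-z))
exp(-(1.99)) = exp(-1.99) = 0.1367
1 + 0.1367 = 1.1367
1 / 1.1367 = 0.8797

0.8797


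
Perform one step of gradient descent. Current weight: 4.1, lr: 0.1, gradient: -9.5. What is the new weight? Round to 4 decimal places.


w_new = w_old - lr * gradient
= 4.1 - 0.1 * -9.5
= 4.1 - (-0.95)
= 5.0500

5.0500


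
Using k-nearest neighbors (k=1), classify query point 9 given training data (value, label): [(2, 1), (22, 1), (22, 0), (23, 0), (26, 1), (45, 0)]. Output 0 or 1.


Distances from query 9:
Point 2 (class 1): distance = 7
K=1 nearest neighbors: classes = [1]
Votes for class 1: 1 / 1
Majority vote => class 1

1


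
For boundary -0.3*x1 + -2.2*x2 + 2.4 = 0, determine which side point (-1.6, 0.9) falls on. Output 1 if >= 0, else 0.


Compute -0.3 * -1.6 + -2.2 * 0.9 + 2.4
= 0.48 + -1.98 + 2.4
= 0.9
Since 0.9 >= 0, the point is on the positive side.

1


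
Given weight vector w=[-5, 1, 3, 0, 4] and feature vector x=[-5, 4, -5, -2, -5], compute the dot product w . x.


Element-wise products:
-5 * -5 = 25
1 * 4 = 4
3 * -5 = -15
0 * -2 = 0
4 * -5 = -20
Sum = 25 + 4 + -15 + 0 + -20
= -6

-6


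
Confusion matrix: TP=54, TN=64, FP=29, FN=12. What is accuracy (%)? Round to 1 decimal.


Accuracy = (TP + TN) / (TP + TN + FP + FN) * 100
= (54 + 64) / (54 + 64 + 29 + 12)
= 118 / 159
= 0.7421
= 74.2%

74.2


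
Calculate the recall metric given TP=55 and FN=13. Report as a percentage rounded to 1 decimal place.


Recall = TP / (TP + FN) * 100
= 55 / (55 + 13)
= 55 / 68
= 0.8088
= 80.9%

80.9


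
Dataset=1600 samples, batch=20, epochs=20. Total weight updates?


Iterations per epoch = 1600 / 20 = 80
Total updates = iterations_per_epoch * epochs
= 80 * 20
= 1600

1600


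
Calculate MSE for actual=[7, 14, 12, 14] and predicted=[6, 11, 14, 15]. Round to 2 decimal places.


Differences: [1, 3, -2, -1]
Squared errors: [1, 9, 4, 1]
Sum of squared errors = 15
MSE = 15 / 4 = 3.75

3.75


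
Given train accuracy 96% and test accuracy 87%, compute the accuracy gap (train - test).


Gap = train_accuracy - test_accuracy
= 96 - 87
= 9%
This moderate gap may indicate mild overfitting.

9


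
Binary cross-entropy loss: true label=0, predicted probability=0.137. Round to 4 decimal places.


For y=0: Loss = -log(1-p)
= -log(1 - 0.137)
= -log(0.863)
= -(-0.1473)
= 0.1473

0.1473


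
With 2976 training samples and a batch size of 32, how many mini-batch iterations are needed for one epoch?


Iterations per epoch = dataset_size / batch_size
= 2976 / 32
= 93

93


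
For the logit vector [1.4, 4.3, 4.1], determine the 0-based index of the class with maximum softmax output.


Softmax is a monotonic transformation, so it preserves the argmax.
We need to find the index of the maximum logit.
Index 0: 1.4
Index 1: 4.3
Index 2: 4.1
Maximum logit = 4.3 at index 1

1


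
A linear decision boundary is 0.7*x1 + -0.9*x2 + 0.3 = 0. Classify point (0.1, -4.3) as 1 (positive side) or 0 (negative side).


Compute 0.7 * 0.1 + -0.9 * -4.3 + 0.3
= 0.07 + 3.87 + 0.3
= 4.24
Since 4.24 >= 0, the point is on the positive side.

1


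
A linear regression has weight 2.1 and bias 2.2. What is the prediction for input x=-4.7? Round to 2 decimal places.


y = 2.1 * -4.7 + (2.2)
= -9.87 + (2.2)
= -7.67

-7.67


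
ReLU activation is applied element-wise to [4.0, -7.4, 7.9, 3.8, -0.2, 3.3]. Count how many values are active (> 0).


ReLU(x) = max(0, x) for each element:
ReLU(4.0) = 4.0
ReLU(-7.4) = 0
ReLU(7.9) = 7.9
ReLU(3.8) = 3.8
ReLU(-0.2) = 0
ReLU(3.3) = 3.3
Active neurons (>0): 4

4


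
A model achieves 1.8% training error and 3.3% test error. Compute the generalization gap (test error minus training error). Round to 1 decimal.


Generalization gap = test_error - train_error
= 3.3 - 1.8
= 1.5%
A small gap suggests good generalization.

1.5


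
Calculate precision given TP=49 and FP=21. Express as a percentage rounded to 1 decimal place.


Precision = TP / (TP + FP) * 100
= 49 / (49 + 21)
= 49 / 70
= 0.7
= 70.0%

70.0


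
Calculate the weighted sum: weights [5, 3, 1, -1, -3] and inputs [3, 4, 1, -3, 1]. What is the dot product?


Element-wise products:
5 * 3 = 15
3 * 4 = 12
1 * 1 = 1
-1 * -3 = 3
-3 * 1 = -3
Sum = 15 + 12 + 1 + 3 + -3
= 28

28


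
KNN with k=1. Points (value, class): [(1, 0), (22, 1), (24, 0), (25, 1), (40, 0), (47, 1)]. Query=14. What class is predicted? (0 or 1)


Distances from query 14:
Point 22 (class 1): distance = 8
K=1 nearest neighbors: classes = [1]
Votes for class 1: 1 / 1
Majority vote => class 1

1


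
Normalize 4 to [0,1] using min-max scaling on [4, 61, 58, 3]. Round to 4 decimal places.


Min = 3, Max = 61
Range = 61 - 3 = 58
Scaled = (x - min) / (max - min)
= (4 - 3) / 58
= 1 / 58
= 0.0172

0.0172
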